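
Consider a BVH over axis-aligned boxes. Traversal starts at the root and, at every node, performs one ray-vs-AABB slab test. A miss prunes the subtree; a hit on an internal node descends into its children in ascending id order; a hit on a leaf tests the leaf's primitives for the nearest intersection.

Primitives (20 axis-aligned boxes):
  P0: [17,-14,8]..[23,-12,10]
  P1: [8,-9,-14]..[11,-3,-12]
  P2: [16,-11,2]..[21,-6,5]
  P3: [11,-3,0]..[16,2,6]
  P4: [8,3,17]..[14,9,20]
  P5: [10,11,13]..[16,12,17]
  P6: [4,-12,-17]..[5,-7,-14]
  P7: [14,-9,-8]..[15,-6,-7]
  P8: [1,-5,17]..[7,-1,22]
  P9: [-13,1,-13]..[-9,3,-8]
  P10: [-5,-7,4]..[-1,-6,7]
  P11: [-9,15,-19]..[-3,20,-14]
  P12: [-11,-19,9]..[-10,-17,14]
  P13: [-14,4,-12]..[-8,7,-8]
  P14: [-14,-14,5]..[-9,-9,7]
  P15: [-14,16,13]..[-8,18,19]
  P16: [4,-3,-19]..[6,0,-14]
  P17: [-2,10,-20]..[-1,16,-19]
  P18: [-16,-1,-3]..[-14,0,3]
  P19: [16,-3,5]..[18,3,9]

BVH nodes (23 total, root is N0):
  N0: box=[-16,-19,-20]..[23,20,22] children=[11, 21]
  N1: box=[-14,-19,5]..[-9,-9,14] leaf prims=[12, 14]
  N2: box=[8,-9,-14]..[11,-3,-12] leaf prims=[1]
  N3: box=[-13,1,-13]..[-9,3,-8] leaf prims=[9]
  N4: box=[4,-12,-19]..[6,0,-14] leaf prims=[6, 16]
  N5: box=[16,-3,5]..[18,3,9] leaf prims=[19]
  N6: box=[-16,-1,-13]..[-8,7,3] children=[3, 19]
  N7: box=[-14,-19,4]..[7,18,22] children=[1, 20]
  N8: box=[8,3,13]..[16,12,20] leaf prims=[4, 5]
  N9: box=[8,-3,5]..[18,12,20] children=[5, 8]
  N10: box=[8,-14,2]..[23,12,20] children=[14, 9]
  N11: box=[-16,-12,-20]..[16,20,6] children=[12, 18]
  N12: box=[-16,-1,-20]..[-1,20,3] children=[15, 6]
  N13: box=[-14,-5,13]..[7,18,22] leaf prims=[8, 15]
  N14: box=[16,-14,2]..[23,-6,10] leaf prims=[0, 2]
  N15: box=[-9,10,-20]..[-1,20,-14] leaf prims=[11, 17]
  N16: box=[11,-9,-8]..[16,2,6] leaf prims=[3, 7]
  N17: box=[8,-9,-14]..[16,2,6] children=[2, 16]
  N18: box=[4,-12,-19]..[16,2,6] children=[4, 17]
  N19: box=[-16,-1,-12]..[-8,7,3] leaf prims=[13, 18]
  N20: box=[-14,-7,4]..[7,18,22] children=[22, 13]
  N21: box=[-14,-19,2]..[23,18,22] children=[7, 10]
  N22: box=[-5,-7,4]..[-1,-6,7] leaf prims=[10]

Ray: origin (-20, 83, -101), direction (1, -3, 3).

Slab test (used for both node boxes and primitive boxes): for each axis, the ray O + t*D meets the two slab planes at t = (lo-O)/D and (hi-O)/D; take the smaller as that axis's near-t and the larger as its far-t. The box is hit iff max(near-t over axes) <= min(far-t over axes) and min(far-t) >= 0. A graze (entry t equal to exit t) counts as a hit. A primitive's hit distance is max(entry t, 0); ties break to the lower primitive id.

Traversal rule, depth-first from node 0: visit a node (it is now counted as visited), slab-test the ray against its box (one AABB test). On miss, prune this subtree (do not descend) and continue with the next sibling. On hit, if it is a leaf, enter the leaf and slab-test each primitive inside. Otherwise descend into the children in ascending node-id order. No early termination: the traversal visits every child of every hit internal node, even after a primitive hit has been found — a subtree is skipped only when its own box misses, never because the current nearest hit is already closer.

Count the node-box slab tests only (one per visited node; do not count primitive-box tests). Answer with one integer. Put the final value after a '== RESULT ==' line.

Traverse from the root:
N0 x:[4,43] y:[21,34] z:[27,41] -> hit [27,34], descend [11, 21]
  N11 x:[4,36] y:[21,95/3] z:[27,107/3] -> hit [27,95/3], descend [12, 18]
    N12 x:[4,19] y:[21,28] z:[27,104/3] -> miss, prune
    N18 x:[24,36] y:[27,95/3] z:[82/3,107/3] -> hit [82/3,95/3], descend [4, 17]
      N4 x:[24,26] y:[83/3,95/3] z:[82/3,29] -> miss, prune
      N17 x:[28,36] y:[27,92/3] z:[29,107/3] -> hit [29,92/3], descend [2, 16]
        N2 x:[28,31] y:[86/3,92/3] z:[29,89/3] -> hit [29,89/3] leaf, test {P1@t=29}
        N16 x:[31,36] y:[27,92/3] z:[31,107/3] -> miss, prune
  N21 x:[6,43] y:[65/3,34] z:[103/3,41] -> miss, prune

9 AABB tests over nodes [0, 11, 12, 18, 4, 17, 2, 16, 21]; 1 leaf entered; closest P1.

== RESULT ==
9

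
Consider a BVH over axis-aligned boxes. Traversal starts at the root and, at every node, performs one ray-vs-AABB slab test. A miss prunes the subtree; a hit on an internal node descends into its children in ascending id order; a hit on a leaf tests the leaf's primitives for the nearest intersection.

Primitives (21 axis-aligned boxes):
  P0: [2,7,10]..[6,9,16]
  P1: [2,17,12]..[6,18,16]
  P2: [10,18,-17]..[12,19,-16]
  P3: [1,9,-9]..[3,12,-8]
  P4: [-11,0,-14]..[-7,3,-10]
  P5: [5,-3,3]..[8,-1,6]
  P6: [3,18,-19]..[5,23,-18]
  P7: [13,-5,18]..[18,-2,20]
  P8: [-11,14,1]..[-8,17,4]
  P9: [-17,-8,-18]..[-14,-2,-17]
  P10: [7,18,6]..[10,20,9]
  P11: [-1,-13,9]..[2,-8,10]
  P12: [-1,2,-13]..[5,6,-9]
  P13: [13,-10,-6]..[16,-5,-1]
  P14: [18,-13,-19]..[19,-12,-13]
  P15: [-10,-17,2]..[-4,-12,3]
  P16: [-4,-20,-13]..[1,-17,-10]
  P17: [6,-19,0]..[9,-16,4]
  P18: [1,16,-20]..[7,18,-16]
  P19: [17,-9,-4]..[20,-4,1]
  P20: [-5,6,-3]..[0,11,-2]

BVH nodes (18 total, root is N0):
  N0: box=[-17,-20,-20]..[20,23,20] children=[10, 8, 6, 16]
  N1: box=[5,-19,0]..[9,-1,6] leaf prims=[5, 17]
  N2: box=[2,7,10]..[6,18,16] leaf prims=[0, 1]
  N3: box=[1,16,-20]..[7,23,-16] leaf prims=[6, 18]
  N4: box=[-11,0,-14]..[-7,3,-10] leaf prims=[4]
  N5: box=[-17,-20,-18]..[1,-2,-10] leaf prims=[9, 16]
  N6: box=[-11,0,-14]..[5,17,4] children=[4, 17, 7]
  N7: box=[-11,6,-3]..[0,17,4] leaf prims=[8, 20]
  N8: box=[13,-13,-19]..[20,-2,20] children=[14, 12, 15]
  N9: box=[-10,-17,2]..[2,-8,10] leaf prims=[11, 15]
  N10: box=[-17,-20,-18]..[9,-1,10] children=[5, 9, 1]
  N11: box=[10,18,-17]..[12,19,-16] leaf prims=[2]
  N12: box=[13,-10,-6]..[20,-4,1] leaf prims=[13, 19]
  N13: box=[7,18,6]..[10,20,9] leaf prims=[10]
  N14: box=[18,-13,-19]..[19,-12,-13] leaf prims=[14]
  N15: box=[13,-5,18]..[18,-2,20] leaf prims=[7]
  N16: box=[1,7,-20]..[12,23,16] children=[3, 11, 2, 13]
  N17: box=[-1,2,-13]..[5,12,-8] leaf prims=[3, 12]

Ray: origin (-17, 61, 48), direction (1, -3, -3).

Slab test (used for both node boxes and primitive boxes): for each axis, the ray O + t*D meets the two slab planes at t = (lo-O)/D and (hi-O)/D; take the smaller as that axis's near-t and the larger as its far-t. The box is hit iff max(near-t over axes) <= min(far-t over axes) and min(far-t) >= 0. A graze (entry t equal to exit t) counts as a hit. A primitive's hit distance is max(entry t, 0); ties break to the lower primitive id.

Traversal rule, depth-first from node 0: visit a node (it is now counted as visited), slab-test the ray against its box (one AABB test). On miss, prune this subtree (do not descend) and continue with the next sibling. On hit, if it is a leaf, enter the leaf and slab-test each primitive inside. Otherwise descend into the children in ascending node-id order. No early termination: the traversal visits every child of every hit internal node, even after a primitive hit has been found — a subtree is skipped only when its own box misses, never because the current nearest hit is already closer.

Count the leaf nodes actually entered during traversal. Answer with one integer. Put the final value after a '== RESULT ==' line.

Walk:
N0 x:[0,37] y:[38/3,27] z:[28/3,68/3] -> hit [38/3,68/3], descend [6, 8, 10, 16]
  N6 x:[6,22] y:[44/3,61/3] z:[44/3,62/3] -> hit [44/3,61/3], descend [4, 7, 17]
    N4 x:[6,10] y:[58/3,61/3] z:[58/3,62/3] -> miss, prune
    N7 x:[6,17] y:[44/3,55/3] z:[44/3,17] -> hit [44/3,17] leaf, test {P8(miss), P20@t=50/3}
    N17 x:[16,22] y:[49/3,59/3] z:[56/3,61/3] -> hit [56/3,59/3] leaf, test {P3(miss), P12@t=19}
  N8 x:[30,37] y:[21,74/3] z:[28/3,67/3] -> miss, prune
  N10 x:[0,26] y:[62/3,27] z:[38/3,22] -> hit [62/3,22], descend [1, 5, 9]
    N1 x:[22,26] y:[62/3,80/3] z:[14,16] -> miss, prune
    N5 x:[0,18] y:[21,27] z:[58/3,22] -> miss, prune
    N9 x:[7,19] y:[23,26] z:[38/3,46/3] -> miss, prune
  N16 x:[18,29] y:[38/3,18] z:[32/3,68/3] -> hit [18,18], descend [2, 3, 11, 13]
    N2 x:[19,23] y:[43/3,18] z:[32/3,38/3] -> miss, prune
    N3 x:[18,24] y:[38/3,15] z:[64/3,68/3] -> miss, prune
    N11 x:[27,29] y:[14,43/3] z:[64/3,65/3] -> miss, prune
    N13 x:[24,27] y:[41/3,43/3] z:[13,14] -> miss, prune

Visited [0, 6, 4, 7, 17, 8, 10, 1, 5, 9, 16, 2, 3, 11, 13]. Tests: 15 box, 2 leaf. Nearest: P20.

== RESULT ==
2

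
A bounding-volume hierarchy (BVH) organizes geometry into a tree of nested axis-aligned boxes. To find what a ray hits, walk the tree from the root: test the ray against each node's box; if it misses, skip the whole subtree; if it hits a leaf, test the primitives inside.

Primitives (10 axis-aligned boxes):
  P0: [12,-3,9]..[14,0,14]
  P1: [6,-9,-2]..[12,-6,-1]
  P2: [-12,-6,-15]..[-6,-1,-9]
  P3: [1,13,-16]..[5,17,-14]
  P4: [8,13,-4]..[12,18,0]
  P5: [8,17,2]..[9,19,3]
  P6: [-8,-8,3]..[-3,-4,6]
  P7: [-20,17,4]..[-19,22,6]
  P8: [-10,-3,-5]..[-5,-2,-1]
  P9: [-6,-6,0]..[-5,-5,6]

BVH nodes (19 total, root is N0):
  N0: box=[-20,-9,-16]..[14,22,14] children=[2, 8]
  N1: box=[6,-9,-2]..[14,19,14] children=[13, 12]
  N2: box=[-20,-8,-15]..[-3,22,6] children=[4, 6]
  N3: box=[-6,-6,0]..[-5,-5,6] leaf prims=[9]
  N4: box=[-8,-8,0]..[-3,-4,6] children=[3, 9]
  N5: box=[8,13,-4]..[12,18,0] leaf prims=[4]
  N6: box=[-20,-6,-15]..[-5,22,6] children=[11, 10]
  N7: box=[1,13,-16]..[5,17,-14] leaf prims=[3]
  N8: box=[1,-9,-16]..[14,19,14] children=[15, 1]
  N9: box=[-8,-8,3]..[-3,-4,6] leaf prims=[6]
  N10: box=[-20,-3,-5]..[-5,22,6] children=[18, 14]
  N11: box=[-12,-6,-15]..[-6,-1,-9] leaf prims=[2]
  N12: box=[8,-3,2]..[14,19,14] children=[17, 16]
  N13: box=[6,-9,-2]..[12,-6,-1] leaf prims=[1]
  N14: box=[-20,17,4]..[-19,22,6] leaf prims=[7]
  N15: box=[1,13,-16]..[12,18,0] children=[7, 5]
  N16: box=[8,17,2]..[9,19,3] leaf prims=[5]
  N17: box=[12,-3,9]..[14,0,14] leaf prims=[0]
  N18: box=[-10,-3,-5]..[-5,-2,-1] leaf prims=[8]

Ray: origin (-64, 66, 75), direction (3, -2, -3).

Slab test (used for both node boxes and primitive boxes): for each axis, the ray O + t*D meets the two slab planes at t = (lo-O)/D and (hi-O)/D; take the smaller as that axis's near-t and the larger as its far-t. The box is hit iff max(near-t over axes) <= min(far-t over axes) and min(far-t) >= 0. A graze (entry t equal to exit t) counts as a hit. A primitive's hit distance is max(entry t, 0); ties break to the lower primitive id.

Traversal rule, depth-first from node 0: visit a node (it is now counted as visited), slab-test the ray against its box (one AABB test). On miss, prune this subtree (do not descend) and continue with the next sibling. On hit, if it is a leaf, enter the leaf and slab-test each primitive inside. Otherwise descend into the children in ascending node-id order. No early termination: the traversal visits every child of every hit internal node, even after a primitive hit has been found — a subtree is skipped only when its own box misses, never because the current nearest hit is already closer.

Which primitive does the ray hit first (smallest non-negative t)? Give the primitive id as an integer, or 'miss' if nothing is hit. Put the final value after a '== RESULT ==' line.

Walk:
N0 x:[44/3,26] y:[22,75/2] z:[61/3,91/3] -> hit [22,26], descend [2, 8]
  N2 x:[44/3,61/3] y:[22,37] z:[23,30] -> miss, prune
  N8 x:[65/3,26] y:[47/2,75/2] z:[61/3,91/3] -> hit [47/2,26], descend [1, 15]
    N1 x:[70/3,26] y:[47/2,75/2] z:[61/3,77/3] -> hit [47/2,77/3], descend [12, 13]
      N12 x:[24,26] y:[47/2,69/2] z:[61/3,73/3] -> hit [24,73/3], descend [16, 17]
        N16 x:[24,73/3] y:[47/2,49/2] z:[24,73/3] -> hit [24,73/3] leaf, test {P5@t=24}
        N17 x:[76/3,26] y:[33,69/2] z:[61/3,22] -> miss, prune
      N13 x:[70/3,76/3] y:[36,75/2] z:[76/3,77/3] -> miss, prune
    N15 x:[65/3,76/3] y:[24,53/2] z:[25,91/3] -> hit [25,76/3], descend [5, 7]
      N5 x:[24,76/3] y:[24,53/2] z:[25,79/3] -> hit [25,76/3] leaf, test {P4@t=25}
      N7 x:[65/3,23] y:[49/2,53/2] z:[89/3,91/3] -> miss, prune

Visited [0, 2, 8, 1, 12, 16, 17, 13, 15, 5, 7]. Tests: 11 box, 2 leaf. Nearest: P5.

== RESULT ==
5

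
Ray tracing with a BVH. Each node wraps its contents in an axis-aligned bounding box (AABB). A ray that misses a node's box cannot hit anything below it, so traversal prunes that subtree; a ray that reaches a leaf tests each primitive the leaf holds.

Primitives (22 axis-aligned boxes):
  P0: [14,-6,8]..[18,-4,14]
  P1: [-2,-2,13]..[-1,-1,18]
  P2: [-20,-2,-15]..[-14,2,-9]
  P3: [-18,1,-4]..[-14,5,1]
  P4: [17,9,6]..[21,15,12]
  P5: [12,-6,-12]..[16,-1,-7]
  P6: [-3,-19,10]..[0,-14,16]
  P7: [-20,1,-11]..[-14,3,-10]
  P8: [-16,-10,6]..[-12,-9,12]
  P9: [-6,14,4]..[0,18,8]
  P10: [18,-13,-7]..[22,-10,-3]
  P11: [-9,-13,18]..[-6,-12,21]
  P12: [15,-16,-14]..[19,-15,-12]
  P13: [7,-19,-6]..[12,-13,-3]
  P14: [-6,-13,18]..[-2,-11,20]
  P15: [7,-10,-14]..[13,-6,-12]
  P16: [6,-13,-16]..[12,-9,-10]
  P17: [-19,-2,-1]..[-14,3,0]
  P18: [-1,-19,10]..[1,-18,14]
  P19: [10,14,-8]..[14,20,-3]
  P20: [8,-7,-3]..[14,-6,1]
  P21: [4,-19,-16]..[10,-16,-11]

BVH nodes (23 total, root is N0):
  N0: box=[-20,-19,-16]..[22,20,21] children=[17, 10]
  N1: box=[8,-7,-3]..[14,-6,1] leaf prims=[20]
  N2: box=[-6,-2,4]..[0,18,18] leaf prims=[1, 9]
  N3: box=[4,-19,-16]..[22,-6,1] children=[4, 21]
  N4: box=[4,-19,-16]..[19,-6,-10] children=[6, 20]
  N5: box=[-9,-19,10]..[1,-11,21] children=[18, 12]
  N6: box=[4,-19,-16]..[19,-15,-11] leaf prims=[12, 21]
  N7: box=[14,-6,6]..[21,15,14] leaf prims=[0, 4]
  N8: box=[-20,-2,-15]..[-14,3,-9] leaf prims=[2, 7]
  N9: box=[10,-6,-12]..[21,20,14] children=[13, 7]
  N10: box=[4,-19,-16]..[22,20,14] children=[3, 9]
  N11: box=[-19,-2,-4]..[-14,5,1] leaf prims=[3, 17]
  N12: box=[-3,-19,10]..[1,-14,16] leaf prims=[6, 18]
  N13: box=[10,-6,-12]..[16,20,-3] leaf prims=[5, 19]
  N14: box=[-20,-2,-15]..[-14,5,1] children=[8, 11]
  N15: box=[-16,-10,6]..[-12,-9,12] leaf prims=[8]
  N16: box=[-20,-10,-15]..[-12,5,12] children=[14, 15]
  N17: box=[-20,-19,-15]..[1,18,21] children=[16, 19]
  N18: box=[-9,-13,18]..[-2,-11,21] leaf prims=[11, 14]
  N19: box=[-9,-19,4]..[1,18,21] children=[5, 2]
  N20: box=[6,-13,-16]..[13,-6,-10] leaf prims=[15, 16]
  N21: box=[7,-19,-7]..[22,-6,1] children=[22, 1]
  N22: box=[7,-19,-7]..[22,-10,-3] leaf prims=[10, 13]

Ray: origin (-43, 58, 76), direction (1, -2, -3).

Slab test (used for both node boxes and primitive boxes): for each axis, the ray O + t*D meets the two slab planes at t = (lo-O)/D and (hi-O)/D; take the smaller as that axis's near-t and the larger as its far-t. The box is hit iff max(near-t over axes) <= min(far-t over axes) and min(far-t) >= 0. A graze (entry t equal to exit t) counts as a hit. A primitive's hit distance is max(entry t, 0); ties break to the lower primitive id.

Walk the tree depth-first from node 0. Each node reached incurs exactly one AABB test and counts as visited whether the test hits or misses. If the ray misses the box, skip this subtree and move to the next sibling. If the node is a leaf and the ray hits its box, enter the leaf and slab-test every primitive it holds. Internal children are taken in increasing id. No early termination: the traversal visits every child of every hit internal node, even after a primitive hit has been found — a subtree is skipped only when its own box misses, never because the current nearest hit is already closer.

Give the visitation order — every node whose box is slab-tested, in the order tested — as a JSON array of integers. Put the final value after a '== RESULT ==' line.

Trace the traversal:
N0 x:[23,65] y:[19,77/2] z:[55/3,92/3] -> hit [23,92/3], descend [10, 17]
  N10 x:[47,65] y:[19,77/2] z:[62/3,92/3] -> miss, prune
  N17 x:[23,44] y:[20,77/2] z:[55/3,91/3] -> hit [23,91/3], descend [16, 19]
    N16 x:[23,31] y:[53/2,34] z:[64/3,91/3] -> hit [53/2,91/3], descend [14, 15]
      N14 x:[23,29] y:[53/2,30] z:[25,91/3] -> hit [53/2,29], descend [8, 11]
        N8 x:[23,29] y:[55/2,30] z:[85/3,91/3] -> hit [85/3,29] leaf, test {P2@t=85/3, P7(miss)}
        N11 x:[24,29] y:[53/2,30] z:[25,80/3] -> hit [53/2,80/3] leaf, test {P3@t=53/2, P17(miss)}
      N15 x:[27,31] y:[67/2,34] z:[64/3,70/3] -> miss, prune
    N19 x:[34,44] y:[20,77/2] z:[55/3,24] -> miss, prune

Summary -> nodes [0, 10, 17, 16, 14, 8, 11, 15, 19]; box-tests=9; leaf-entries=2; first=P3

== RESULT ==
[0, 10, 17, 16, 14, 8, 11, 15, 19]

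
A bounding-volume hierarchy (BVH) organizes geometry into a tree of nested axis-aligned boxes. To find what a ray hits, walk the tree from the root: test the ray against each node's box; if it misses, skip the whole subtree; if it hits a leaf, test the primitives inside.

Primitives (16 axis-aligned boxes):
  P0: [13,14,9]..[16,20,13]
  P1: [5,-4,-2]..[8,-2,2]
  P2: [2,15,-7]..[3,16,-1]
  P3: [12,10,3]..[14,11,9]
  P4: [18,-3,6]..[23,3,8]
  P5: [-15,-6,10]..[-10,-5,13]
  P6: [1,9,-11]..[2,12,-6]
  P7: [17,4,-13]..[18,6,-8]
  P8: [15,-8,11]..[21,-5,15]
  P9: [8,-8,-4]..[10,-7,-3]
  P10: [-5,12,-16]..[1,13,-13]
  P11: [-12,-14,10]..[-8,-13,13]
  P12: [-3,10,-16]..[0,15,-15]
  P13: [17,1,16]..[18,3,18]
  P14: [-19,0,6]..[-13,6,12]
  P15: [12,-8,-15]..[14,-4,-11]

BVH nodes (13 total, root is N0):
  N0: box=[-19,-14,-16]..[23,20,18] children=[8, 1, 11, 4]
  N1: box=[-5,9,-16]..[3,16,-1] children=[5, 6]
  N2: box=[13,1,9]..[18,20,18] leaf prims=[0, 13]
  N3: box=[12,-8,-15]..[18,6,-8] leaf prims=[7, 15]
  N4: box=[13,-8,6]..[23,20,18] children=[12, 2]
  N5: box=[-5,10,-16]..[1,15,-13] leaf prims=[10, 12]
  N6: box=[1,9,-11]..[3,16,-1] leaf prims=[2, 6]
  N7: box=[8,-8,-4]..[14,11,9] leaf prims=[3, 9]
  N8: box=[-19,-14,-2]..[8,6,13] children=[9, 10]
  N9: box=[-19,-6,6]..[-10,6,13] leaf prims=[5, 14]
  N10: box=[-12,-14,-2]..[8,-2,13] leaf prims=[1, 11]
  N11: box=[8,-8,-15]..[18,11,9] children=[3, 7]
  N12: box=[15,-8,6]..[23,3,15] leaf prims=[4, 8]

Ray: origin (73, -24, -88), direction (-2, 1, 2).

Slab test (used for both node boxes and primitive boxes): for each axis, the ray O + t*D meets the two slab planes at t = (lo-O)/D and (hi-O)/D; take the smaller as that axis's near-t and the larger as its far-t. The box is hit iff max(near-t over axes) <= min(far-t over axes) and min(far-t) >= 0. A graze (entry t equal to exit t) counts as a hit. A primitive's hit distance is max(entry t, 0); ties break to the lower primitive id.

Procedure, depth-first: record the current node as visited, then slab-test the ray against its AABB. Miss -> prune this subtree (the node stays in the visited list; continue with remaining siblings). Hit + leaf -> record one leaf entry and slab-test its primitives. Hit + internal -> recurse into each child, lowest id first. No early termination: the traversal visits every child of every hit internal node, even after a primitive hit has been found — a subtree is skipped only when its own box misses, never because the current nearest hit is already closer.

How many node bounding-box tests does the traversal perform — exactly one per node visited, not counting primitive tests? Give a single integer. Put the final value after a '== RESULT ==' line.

Walk:
N0 x:[25,46] y:[10,44] z:[36,53] -> hit [36,44], descend [1, 4, 8, 11]
  N1 x:[35,39] y:[33,40] z:[36,87/2] -> hit [36,39], descend [5, 6]
    N5 x:[36,39] y:[34,39] z:[36,75/2] -> hit [36,75/2] leaf, test {P10@t=36, P12@t=73/2}
    N6 x:[35,36] y:[33,40] z:[77/2,87/2] -> miss, prune
  N4 x:[25,30] y:[16,44] z:[47,53] -> miss, prune
  N8 x:[65/2,46] y:[10,30] z:[43,101/2] -> miss, prune
  N11 x:[55/2,65/2] y:[16,35] z:[73/2,97/2] -> miss, prune

Summary -> nodes [0, 1, 5, 6, 4, 8, 11]; box-tests=7; leaf-entries=1; first=P10

== RESULT ==
7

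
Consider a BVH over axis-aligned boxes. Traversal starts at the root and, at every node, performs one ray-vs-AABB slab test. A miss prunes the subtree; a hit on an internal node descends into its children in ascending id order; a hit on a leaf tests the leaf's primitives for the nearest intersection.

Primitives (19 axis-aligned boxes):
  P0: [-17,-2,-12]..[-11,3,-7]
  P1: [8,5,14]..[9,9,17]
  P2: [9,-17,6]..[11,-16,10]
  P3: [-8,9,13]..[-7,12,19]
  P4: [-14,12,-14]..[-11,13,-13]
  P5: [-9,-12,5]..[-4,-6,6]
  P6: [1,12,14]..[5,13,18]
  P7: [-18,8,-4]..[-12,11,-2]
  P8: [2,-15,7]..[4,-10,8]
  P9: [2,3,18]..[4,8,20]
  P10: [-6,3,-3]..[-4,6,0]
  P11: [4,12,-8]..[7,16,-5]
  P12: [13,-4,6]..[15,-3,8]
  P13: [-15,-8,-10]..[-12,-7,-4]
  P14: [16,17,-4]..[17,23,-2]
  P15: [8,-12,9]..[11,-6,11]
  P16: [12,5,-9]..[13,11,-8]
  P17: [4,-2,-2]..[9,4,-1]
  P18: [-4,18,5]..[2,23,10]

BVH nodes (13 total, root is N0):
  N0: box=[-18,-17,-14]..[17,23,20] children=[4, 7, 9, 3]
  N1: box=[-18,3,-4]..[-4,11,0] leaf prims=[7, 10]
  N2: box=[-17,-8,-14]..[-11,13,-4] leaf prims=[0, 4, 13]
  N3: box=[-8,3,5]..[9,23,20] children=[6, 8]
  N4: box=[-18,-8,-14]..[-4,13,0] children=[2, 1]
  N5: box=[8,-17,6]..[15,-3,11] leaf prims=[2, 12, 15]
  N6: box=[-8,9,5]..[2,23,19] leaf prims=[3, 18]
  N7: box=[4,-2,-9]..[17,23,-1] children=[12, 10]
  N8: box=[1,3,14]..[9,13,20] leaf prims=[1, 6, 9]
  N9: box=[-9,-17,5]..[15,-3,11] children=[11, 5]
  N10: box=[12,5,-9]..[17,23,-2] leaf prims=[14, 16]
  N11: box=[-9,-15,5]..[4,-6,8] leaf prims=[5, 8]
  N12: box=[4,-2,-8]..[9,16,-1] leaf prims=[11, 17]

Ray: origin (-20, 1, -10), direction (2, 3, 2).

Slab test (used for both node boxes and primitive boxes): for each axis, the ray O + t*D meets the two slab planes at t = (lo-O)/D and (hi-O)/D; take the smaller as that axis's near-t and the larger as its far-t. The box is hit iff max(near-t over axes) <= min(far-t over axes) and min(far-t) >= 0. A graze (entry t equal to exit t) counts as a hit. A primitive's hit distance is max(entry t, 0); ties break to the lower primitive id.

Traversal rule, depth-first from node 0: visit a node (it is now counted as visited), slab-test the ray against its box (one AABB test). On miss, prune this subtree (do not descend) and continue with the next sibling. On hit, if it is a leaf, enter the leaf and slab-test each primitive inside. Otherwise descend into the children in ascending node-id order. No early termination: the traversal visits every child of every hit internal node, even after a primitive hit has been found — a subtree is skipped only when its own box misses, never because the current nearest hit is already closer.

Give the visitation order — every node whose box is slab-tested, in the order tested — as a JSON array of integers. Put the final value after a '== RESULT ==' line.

Traverse from the root:
N0 x:[1,37/2] y:[-6,22/3] z:[-2,15] -> hit [1,22/3], descend [3, 4, 7, 9]
  N3 x:[6,29/2] y:[2/3,22/3] z:[15/2,15] -> miss, prune
  N4 x:[1,8] y:[-3,4] z:[-2,5] -> hit [1,4], descend [1, 2]
    N1 x:[1,8] y:[2/3,10/3] z:[3,5] -> hit [3,10/3] leaf, test {P7@t=3, P10(miss)}
    N2 x:[3/2,9/2] y:[-3,4] z:[-2,3] -> hit [3/2,3] leaf, test {P0(miss), P4(miss), P13(miss)}
  N7 x:[12,37/2] y:[-1,22/3] z:[1/2,9/2] -> miss, prune
  N9 x:[11/2,35/2] y:[-6,-4/3] z:[15/2,21/2] -> miss, prune

order=[0, 3, 4, 1, 2, 7, 9]  |boxes|=7  |leaves|=2  hit=P7

== RESULT ==
[0, 3, 4, 1, 2, 7, 9]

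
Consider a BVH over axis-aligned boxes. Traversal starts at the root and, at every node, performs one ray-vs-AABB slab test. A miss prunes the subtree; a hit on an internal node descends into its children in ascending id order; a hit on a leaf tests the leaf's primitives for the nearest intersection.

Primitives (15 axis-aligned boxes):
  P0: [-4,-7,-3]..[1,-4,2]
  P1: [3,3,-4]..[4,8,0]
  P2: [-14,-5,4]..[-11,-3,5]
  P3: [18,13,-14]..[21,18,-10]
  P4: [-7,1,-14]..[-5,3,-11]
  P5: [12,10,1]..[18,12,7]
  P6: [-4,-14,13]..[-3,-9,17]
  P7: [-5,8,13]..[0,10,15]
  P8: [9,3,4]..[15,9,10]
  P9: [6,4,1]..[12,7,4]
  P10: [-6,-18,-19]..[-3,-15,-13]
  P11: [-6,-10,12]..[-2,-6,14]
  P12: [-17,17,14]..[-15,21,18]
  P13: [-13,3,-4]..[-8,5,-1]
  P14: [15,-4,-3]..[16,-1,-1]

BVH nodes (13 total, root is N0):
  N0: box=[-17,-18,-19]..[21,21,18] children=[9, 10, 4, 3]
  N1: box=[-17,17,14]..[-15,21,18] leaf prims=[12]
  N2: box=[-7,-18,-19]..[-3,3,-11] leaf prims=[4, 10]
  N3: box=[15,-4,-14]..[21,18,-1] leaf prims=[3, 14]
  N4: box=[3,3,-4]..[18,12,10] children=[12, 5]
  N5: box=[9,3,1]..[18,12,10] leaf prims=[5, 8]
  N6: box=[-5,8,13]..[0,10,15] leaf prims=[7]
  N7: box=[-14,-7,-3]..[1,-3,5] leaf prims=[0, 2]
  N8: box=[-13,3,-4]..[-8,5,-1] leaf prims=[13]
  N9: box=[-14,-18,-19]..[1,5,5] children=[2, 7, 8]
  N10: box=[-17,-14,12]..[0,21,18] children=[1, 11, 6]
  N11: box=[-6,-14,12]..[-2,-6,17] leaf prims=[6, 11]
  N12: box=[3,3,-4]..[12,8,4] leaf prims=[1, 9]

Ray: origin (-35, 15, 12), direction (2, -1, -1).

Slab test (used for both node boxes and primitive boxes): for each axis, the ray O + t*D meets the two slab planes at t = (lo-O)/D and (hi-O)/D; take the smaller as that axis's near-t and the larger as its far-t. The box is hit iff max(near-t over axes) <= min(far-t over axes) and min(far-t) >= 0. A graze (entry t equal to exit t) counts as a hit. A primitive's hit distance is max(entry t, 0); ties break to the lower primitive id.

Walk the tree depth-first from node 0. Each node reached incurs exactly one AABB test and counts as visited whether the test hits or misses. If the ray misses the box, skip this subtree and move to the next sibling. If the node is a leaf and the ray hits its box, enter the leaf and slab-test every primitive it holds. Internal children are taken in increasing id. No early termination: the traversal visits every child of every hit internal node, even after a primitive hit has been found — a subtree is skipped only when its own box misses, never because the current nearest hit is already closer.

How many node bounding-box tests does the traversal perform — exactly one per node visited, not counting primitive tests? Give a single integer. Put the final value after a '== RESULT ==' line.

Trace the traversal:
N0 x:[9,28] y:[-6,33] z:[-6,31] -> hit [9,28], descend [3, 4, 9, 10]
  N3 x:[25,28] y:[-3,19] z:[13,26] -> miss, prune
  N4 x:[19,53/2] y:[3,12] z:[2,16] -> miss, prune
  N9 x:[21/2,18] y:[10,33] z:[7,31] -> hit [21/2,18], descend [2, 7, 8]
    N2 x:[14,16] y:[12,33] z:[23,31] -> miss, prune
    N7 x:[21/2,18] y:[18,22] z:[7,15] -> miss, prune
    N8 x:[11,27/2] y:[10,12] z:[13,16] -> miss, prune
  N10 x:[9,35/2] y:[-6,29] z:[-6,0] -> miss, prune

order=[0, 3, 4, 9, 2, 7, 8, 10]  |boxes|=8  |leaves|=0  hit=miss

== RESULT ==
8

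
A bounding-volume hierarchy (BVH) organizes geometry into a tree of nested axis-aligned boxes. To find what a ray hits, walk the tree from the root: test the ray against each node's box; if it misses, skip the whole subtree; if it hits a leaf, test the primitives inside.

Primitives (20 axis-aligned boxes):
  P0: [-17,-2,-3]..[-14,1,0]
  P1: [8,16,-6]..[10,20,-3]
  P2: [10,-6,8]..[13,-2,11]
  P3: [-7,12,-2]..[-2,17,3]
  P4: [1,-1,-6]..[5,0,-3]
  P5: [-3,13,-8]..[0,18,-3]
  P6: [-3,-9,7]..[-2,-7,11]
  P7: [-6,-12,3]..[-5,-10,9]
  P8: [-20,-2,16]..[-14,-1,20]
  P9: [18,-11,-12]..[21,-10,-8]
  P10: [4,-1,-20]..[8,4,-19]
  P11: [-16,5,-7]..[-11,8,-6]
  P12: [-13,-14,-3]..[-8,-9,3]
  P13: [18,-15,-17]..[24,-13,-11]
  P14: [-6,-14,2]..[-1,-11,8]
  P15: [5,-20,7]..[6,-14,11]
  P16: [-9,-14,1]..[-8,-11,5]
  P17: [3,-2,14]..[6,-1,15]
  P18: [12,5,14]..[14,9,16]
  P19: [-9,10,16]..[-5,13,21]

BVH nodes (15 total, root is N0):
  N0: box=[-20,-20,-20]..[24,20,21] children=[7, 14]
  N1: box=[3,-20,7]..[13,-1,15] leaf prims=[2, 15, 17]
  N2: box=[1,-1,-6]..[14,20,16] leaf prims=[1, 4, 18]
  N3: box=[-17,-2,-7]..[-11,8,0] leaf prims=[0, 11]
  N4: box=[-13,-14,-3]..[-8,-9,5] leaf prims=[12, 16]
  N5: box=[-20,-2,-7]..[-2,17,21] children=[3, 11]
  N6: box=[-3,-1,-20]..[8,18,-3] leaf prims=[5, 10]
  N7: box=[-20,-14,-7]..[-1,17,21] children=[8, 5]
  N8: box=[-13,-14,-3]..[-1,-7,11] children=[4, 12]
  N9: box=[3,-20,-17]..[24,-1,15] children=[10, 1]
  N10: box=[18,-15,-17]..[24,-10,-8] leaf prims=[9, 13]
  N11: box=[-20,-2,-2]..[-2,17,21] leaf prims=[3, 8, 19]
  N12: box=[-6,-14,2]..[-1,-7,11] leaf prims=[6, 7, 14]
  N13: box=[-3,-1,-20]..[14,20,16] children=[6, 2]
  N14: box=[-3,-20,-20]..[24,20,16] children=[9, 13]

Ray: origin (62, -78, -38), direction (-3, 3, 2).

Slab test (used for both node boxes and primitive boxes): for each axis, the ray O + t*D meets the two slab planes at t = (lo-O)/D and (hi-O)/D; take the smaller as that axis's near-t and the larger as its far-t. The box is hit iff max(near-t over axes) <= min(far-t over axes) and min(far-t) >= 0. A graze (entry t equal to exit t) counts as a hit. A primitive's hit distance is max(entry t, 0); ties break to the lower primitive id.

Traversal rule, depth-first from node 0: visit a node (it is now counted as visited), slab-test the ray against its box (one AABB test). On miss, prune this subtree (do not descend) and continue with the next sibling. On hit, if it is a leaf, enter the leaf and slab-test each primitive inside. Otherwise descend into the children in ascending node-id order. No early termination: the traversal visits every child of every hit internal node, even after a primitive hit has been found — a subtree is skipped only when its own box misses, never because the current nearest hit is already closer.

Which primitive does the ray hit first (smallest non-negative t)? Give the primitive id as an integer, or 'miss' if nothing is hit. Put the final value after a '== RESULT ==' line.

Walk:
N0 x:[38/3,82/3] y:[58/3,98/3] z:[9,59/2] -> hit [58/3,82/3], descend [7, 14]
  N7 x:[21,82/3] y:[64/3,95/3] z:[31/2,59/2] -> hit [64/3,82/3], descend [5, 8]
    N5 x:[64/3,82/3] y:[76/3,95/3] z:[31/2,59/2] -> hit [76/3,82/3], descend [3, 11]
      N3 x:[73/3,79/3] y:[76/3,86/3] z:[31/2,19] -> miss, prune
      N11 x:[64/3,82/3] y:[76/3,95/3] z:[18,59/2] -> hit [76/3,82/3] leaf, test {P3(miss), P8(miss), P19(miss)}
    N8 x:[21,25] y:[64/3,71/3] z:[35/2,49/2] -> hit [64/3,71/3], descend [4, 12]
      N4 x:[70/3,25] y:[64/3,23] z:[35/2,43/2] -> miss, prune
      N12 x:[21,68/3] y:[64/3,71/3] z:[20,49/2] -> hit [64/3,68/3] leaf, test {P6(miss), P7@t=67/3, P14@t=64/3}
  N14 x:[38/3,65/3] y:[58/3,98/3] z:[9,27] -> hit [58/3,65/3], descend [9, 13]
    N9 x:[38/3,59/3] y:[58/3,77/3] z:[21/2,53/2] -> hit [58/3,59/3], descend [1, 10]
      N1 x:[49/3,59/3] y:[58/3,77/3] z:[45/2,53/2] -> miss, prune
      N10 x:[38/3,44/3] y:[21,68/3] z:[21/2,15] -> miss, prune
    N13 x:[16,65/3] y:[77/3,98/3] z:[9,27] -> miss, prune

Summary -> nodes [0, 7, 5, 3, 11, 8, 4, 12, 14, 9, 1, 10, 13]; box-tests=13; leaf-entries=2; first=P14

== RESULT ==
14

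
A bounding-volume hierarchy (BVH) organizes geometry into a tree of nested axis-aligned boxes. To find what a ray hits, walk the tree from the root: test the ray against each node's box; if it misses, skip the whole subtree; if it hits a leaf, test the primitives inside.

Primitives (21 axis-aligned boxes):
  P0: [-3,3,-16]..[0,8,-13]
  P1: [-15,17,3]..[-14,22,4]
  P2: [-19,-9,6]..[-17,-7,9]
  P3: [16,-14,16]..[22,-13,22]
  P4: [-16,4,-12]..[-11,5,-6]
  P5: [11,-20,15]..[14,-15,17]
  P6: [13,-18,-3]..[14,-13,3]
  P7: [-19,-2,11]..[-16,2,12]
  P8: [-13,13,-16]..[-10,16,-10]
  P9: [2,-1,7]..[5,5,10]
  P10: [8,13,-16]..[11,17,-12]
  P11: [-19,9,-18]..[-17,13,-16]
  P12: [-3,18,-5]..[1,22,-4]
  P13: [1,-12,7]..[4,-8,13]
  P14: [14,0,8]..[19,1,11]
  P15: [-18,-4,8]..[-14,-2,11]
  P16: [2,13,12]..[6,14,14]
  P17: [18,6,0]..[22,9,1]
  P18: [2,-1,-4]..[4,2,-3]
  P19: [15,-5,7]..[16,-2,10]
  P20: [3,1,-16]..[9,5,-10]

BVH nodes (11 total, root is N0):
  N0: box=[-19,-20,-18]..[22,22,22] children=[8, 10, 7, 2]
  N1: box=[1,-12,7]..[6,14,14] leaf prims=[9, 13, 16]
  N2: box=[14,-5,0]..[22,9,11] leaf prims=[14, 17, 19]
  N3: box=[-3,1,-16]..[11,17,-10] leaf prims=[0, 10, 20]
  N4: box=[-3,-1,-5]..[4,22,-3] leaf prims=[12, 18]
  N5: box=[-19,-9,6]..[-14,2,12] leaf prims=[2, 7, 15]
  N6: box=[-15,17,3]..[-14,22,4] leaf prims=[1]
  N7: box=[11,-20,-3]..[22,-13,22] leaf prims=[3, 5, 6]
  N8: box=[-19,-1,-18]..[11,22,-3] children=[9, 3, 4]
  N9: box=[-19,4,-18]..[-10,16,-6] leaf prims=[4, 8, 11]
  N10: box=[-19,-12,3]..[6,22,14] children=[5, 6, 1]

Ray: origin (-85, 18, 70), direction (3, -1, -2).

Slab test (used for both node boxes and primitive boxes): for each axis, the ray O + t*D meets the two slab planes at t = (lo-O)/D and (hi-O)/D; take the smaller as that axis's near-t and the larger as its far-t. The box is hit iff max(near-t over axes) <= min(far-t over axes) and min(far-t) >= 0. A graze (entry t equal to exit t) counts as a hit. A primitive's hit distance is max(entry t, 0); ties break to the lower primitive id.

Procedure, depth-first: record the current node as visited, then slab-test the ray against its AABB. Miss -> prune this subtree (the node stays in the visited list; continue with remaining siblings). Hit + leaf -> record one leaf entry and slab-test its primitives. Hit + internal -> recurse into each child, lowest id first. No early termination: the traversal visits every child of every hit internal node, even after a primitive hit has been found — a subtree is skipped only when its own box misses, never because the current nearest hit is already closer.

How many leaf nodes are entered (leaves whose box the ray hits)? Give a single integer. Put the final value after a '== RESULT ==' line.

Walk:
N0 x:[22,107/3] y:[-4,38] z:[24,44] -> hit [24,107/3], descend [2, 7, 8, 10]
  N2 x:[33,107/3] y:[9,23] z:[59/2,35] -> miss, prune
  N7 x:[32,107/3] y:[31,38] z:[24,73/2] -> hit [32,107/3] leaf, test {P3(miss), P5(miss), P6(miss)}
  N8 x:[22,32] y:[-4,19] z:[73/2,44] -> miss, prune
  N10 x:[22,91/3] y:[-4,30] z:[28,67/2] -> hit [28,30], descend [1, 5, 6]
    N1 x:[86/3,91/3] y:[4,30] z:[28,63/2] -> hit [86/3,30] leaf, test {P9(miss), P13@t=86/3, P16(miss)}
    N5 x:[22,71/3] y:[16,27] z:[29,32] -> miss, prune
    N6 x:[70/3,71/3] y:[-4,1] z:[33,67/2] -> miss, prune

Summary -> nodes [0, 2, 7, 8, 10, 1, 5, 6]; box-tests=8; leaf-entries=2; first=P13

== RESULT ==
2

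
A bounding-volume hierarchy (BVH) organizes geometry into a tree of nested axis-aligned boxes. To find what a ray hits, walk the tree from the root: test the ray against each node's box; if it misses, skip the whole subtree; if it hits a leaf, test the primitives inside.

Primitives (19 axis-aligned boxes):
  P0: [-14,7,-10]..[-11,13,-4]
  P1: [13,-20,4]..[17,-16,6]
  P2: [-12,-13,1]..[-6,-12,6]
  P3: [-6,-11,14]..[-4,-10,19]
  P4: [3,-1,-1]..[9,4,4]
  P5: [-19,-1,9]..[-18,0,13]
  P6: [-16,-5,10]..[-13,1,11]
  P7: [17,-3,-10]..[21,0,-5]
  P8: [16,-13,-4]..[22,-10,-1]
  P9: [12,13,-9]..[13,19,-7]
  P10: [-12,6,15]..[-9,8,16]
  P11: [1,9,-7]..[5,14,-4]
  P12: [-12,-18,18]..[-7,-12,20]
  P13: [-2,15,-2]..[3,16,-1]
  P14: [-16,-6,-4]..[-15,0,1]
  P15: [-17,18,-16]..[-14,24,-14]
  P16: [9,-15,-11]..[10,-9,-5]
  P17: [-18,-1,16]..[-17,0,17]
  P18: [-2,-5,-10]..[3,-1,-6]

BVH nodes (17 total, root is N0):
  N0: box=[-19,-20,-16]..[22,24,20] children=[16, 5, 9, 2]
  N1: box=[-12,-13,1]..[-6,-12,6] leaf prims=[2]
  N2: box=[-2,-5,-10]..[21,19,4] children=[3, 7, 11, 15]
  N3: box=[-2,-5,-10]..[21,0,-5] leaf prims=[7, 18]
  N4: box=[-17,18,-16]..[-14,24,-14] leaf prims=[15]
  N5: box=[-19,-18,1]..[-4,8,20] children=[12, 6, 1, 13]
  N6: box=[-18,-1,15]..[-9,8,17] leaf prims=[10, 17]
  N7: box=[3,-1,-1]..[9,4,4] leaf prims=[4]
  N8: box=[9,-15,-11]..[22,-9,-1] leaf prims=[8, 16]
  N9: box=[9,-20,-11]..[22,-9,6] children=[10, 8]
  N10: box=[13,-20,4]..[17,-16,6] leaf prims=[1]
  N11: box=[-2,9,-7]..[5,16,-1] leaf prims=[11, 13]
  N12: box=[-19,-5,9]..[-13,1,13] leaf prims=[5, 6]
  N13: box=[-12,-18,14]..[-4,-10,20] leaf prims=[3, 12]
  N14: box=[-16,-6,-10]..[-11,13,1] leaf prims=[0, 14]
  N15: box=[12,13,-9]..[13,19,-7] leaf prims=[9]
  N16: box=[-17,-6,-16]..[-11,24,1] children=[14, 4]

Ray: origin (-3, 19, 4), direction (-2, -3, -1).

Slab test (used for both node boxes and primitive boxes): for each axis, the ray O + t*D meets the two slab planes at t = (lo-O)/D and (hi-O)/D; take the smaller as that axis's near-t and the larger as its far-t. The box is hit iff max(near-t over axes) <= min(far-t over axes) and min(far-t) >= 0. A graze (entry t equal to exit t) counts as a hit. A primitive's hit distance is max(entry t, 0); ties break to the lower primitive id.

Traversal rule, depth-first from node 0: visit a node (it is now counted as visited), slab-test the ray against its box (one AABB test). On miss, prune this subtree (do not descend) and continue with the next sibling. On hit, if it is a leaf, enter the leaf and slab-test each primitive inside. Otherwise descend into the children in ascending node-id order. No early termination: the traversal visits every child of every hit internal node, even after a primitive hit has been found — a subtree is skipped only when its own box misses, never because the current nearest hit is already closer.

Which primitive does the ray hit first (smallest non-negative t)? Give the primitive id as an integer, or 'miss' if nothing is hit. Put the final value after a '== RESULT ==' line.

Traverse from the root:
N0 x:[-25/2,8] y:[-5/3,13] z:[-16,20] -> hit [-5/3,8], descend [2, 5, 9, 16]
  N2 x:[-12,-1/2] y:[0,8] z:[0,14] -> miss, prune
  N5 x:[1/2,8] y:[11/3,37/3] z:[-16,3] -> miss, prune
  N9 x:[-25/2,-6] y:[28/3,13] z:[-2,15] -> miss, prune
  N16 x:[4,7] y:[-5/3,25/3] z:[3,20] -> hit [4,7], descend [4, 14]
    N4 x:[11/2,7] y:[-5/3,1/3] z:[18,20] -> miss, prune
    N14 x:[4,13/2] y:[2,25/3] z:[3,14] -> hit [4,13/2] leaf, test {P0(miss), P14@t=19/3}

Visited [0, 2, 5, 9, 16, 4, 14]. Tests: 7 box, 1 leaf. Nearest: P14.

== RESULT ==
14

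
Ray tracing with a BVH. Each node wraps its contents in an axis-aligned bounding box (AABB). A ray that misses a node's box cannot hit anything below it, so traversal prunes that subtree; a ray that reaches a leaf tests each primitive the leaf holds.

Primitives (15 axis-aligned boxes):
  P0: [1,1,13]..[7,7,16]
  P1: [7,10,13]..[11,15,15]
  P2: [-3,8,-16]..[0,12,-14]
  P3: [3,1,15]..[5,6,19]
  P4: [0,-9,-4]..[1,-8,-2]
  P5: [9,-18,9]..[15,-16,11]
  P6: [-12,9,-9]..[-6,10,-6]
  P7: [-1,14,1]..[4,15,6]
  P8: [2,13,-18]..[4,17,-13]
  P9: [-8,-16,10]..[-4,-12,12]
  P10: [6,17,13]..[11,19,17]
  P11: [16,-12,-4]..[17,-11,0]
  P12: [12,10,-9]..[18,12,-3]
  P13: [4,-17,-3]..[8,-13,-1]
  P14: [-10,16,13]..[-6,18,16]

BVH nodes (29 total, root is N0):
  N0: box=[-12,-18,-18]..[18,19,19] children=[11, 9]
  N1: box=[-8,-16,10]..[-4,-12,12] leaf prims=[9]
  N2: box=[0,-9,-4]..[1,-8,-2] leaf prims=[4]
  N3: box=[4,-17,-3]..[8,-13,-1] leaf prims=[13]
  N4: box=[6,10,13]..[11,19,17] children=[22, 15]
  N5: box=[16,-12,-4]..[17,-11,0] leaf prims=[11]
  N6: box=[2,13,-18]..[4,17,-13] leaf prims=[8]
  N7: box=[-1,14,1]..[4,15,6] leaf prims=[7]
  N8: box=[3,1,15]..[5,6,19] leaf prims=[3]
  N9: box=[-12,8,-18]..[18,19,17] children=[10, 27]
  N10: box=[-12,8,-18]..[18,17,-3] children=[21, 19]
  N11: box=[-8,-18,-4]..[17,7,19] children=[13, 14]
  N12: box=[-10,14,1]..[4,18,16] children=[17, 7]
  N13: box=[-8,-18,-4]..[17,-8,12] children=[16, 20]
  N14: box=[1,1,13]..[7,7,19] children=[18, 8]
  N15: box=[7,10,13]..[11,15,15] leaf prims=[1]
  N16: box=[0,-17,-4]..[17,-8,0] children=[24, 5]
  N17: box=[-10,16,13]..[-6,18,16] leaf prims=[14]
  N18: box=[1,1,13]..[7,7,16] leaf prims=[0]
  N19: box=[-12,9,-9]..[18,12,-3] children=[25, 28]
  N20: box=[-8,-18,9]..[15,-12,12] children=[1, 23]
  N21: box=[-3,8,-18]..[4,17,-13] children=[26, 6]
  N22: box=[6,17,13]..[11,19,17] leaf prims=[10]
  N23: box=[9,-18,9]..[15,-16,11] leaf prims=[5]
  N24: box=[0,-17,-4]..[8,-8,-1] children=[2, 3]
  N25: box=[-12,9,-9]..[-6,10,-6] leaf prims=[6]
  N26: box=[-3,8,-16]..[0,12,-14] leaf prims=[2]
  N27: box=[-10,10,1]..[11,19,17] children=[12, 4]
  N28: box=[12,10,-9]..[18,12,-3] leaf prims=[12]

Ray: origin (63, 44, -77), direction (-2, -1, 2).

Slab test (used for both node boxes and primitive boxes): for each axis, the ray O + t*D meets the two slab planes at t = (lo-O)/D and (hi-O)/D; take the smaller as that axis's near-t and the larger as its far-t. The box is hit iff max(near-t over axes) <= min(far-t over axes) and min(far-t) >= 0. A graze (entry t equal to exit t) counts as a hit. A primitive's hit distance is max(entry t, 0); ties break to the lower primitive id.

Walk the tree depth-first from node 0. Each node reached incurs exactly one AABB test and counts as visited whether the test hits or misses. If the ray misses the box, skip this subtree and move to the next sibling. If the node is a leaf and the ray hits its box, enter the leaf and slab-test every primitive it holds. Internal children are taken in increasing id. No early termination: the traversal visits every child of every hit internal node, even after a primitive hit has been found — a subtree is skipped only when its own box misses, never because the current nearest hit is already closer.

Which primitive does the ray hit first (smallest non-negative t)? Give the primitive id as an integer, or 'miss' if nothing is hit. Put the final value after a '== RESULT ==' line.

Trace the traversal:
N0 x:[45/2,75/2] y:[25,62] z:[59/2,48] -> hit [59/2,75/2], descend [9, 11]
  N9 x:[45/2,75/2] y:[25,36] z:[59/2,47] -> hit [59/2,36], descend [10, 27]
    N10 x:[45/2,75/2] y:[27,36] z:[59/2,37] -> hit [59/2,36], descend [19, 21]
      N19 x:[45/2,75/2] y:[32,35] z:[34,37] -> hit [34,35], descend [25, 28]
        N25 x:[69/2,75/2] y:[34,35] z:[34,71/2] -> hit [69/2,35] leaf, test {P6@t=69/2}
        N28 x:[45/2,51/2] y:[32,34] z:[34,37] -> miss, prune
      N21 x:[59/2,33] y:[27,36] z:[59/2,32] -> hit [59/2,32], descend [6, 26]
        N6 x:[59/2,61/2] y:[27,31] z:[59/2,32] -> hit [59/2,61/2] leaf, test {P8@t=59/2}
        N26 x:[63/2,33] y:[32,36] z:[61/2,63/2] -> miss, prune
    N27 x:[26,73/2] y:[25,34] z:[39,47] -> miss, prune
  N11 x:[23,71/2] y:[37,62] z:[73/2,48] -> miss, prune

Summary -> nodes [0, 9, 10, 19, 25, 28, 21, 6, 26, 27, 11]; box-tests=11; leaf-entries=2; first=P8

== RESULT ==
8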